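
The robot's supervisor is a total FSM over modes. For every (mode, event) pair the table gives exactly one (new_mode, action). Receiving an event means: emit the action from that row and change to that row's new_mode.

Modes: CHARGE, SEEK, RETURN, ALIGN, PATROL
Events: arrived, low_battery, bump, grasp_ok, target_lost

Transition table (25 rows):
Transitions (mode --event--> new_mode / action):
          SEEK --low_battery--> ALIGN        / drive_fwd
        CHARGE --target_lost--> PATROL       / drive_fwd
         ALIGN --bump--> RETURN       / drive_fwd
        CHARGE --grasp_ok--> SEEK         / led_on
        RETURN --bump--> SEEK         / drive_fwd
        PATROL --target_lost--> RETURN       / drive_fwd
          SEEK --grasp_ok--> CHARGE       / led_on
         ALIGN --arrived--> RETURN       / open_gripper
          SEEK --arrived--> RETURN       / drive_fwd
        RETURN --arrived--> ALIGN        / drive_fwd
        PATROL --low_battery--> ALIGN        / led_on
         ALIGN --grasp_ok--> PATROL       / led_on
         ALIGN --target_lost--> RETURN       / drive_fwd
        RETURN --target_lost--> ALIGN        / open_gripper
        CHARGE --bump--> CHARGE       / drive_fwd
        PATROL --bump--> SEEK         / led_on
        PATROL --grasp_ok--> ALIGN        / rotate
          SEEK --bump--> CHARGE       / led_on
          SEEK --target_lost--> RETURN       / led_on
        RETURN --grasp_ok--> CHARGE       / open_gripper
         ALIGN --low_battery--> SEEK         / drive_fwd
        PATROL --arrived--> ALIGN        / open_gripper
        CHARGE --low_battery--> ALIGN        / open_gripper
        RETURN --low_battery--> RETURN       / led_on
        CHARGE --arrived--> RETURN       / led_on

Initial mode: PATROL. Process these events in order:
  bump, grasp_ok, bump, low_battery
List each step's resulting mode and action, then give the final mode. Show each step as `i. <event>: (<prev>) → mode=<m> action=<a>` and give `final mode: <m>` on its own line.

1. bump: (PATROL) → mode=SEEK action=led_on
2. grasp_ok: (SEEK) → mode=CHARGE action=led_on
3. bump: (CHARGE) → mode=CHARGE action=drive_fwd
4. low_battery: (CHARGE) → mode=ALIGN action=open_gripper

final mode: ALIGN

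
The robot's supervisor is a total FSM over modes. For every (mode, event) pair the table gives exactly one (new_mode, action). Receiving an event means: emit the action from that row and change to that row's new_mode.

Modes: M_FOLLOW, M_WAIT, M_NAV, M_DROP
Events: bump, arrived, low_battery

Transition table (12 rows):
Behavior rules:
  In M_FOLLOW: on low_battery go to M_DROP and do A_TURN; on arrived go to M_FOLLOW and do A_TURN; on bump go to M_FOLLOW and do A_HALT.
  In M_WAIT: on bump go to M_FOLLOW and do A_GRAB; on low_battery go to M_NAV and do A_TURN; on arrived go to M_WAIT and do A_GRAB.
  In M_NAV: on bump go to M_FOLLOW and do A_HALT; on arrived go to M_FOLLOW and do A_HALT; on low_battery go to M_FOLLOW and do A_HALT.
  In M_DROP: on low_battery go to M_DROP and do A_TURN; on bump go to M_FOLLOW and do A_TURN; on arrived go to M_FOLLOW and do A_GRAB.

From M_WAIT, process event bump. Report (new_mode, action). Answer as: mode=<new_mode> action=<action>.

mode=M_FOLLOW action=A_GRAB

current mode = M_WAIT; filter table to that mode:
  (M_WAIT, bump) → (M_FOLLOW, A_GRAB)  ← event matches
  (M_WAIT, low_battery) → (M_NAV, A_TURN)
  (M_WAIT, arrived) → (M_WAIT, A_GRAB)
event = bump selects (M_FOLLOW, A_GRAB)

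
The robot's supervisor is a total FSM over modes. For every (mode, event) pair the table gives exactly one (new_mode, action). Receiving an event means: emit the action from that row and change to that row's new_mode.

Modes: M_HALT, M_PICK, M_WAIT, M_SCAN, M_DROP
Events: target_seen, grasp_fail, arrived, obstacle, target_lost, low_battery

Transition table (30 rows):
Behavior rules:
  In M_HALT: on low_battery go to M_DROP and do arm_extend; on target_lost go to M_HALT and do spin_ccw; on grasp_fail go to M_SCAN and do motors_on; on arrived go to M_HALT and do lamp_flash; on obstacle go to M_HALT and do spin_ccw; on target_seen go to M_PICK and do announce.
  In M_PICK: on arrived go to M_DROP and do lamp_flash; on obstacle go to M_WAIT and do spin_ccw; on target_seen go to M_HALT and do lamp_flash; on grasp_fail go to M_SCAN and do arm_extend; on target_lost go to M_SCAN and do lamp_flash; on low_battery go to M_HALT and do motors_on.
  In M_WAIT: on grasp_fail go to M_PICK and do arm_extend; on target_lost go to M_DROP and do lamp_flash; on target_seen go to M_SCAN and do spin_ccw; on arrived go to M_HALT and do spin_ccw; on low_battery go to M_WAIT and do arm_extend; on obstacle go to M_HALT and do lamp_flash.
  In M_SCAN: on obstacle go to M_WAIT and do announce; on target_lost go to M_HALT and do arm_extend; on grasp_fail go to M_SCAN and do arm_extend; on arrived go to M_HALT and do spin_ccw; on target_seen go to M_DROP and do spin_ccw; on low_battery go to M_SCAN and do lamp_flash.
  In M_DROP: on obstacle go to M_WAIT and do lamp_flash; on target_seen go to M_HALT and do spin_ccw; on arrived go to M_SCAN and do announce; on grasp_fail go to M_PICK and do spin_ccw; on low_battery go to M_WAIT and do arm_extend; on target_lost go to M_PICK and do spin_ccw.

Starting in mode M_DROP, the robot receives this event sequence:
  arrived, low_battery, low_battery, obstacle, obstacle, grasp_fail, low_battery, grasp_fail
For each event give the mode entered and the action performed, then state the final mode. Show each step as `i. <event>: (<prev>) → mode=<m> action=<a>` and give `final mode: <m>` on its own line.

final mode: M_SCAN

1. arrived: (M_DROP) → mode=M_SCAN action=announce
2. low_battery: (M_SCAN) → mode=M_SCAN action=lamp_flash
3. low_battery: (M_SCAN) → mode=M_SCAN action=lamp_flash
4. obstacle: (M_SCAN) → mode=M_WAIT action=announce
5. obstacle: (M_WAIT) → mode=M_HALT action=lamp_flash
6. grasp_fail: (M_HALT) → mode=M_SCAN action=motors_on
7. low_battery: (M_SCAN) → mode=M_SCAN action=lamp_flash
8. grasp_fail: (M_SCAN) → mode=M_SCAN action=arm_extend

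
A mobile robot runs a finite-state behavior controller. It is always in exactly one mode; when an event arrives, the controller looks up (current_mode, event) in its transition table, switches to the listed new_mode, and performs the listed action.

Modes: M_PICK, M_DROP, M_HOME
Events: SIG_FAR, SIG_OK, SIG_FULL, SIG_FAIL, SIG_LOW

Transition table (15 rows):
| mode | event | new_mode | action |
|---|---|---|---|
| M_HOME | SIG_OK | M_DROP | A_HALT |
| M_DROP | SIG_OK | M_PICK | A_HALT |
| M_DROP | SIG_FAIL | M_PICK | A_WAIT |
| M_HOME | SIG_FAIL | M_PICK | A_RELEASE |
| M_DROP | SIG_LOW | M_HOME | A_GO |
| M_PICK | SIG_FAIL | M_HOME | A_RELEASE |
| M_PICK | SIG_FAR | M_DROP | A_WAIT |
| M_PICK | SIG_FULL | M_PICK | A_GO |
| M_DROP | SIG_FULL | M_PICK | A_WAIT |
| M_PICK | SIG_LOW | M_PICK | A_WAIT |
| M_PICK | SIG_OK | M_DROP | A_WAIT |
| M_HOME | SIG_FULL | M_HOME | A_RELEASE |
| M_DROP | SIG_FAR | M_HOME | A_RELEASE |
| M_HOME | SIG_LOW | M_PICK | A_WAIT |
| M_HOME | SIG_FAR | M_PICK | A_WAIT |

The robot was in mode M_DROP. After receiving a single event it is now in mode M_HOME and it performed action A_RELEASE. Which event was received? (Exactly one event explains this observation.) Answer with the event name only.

SIG_FAR

try SIG_FAR: (M_DROP, SIG_FAR) → (M_HOME, A_RELEASE)  ← matches
try SIG_OK: (M_DROP, SIG_OK) → (M_PICK, A_HALT)
try SIG_FULL: (M_DROP, SIG_FULL) → (M_PICK, A_WAIT)
try SIG_FAIL: (M_DROP, SIG_FAIL) → (M_PICK, A_WAIT)
try SIG_LOW: (M_DROP, SIG_LOW) → (M_HOME, A_GO)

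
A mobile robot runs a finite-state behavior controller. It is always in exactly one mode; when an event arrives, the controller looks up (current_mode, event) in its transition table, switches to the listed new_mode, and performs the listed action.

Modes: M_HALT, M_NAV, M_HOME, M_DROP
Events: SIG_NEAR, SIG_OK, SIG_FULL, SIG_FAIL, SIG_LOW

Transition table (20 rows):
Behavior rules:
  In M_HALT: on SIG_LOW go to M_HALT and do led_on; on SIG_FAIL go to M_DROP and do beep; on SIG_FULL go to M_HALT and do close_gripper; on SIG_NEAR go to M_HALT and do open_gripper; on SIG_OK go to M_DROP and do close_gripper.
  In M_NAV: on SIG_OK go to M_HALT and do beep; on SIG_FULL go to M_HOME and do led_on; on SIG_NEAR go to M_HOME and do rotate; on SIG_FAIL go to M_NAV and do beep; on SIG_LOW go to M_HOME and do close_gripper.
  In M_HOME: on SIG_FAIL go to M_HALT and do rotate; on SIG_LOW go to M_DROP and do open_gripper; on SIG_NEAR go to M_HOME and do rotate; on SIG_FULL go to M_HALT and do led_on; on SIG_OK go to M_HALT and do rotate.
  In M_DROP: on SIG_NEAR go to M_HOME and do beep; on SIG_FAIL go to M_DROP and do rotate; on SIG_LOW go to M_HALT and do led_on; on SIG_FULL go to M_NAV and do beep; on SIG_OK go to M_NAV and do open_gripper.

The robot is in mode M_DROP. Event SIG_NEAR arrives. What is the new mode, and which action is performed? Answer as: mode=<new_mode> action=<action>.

current mode = M_DROP; filter table to that mode:
  (M_DROP, SIG_NEAR) → (M_HOME, beep)  ← event matches
  (M_DROP, SIG_FAIL) → (M_DROP, rotate)
  (M_DROP, SIG_LOW) → (M_HALT, led_on)
  (M_DROP, SIG_FULL) → (M_NAV, beep)
  (M_DROP, SIG_OK) → (M_NAV, open_gripper)
event = SIG_NEAR selects (M_HOME, beep)

mode=M_HOME action=beep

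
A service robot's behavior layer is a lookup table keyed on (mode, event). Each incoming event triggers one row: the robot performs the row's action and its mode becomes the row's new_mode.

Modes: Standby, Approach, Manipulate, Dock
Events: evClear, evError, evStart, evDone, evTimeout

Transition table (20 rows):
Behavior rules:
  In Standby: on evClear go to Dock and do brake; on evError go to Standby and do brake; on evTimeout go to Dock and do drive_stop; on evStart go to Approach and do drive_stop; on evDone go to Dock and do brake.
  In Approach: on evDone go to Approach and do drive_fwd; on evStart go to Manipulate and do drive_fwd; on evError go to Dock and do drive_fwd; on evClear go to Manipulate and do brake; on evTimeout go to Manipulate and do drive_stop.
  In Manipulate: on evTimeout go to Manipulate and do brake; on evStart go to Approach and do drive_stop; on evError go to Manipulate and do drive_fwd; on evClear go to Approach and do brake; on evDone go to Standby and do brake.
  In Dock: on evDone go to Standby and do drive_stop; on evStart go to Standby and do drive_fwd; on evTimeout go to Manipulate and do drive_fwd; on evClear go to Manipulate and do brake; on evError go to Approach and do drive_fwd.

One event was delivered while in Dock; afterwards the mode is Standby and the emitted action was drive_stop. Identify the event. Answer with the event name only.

evDone

try evClear: (Dock, evClear) → (Manipulate, brake)
try evError: (Dock, evError) → (Approach, drive_fwd)
try evStart: (Dock, evStart) → (Standby, drive_fwd)
try evDone: (Dock, evDone) → (Standby, drive_stop)  ← matches
try evTimeout: (Dock, evTimeout) → (Manipulate, drive_fwd)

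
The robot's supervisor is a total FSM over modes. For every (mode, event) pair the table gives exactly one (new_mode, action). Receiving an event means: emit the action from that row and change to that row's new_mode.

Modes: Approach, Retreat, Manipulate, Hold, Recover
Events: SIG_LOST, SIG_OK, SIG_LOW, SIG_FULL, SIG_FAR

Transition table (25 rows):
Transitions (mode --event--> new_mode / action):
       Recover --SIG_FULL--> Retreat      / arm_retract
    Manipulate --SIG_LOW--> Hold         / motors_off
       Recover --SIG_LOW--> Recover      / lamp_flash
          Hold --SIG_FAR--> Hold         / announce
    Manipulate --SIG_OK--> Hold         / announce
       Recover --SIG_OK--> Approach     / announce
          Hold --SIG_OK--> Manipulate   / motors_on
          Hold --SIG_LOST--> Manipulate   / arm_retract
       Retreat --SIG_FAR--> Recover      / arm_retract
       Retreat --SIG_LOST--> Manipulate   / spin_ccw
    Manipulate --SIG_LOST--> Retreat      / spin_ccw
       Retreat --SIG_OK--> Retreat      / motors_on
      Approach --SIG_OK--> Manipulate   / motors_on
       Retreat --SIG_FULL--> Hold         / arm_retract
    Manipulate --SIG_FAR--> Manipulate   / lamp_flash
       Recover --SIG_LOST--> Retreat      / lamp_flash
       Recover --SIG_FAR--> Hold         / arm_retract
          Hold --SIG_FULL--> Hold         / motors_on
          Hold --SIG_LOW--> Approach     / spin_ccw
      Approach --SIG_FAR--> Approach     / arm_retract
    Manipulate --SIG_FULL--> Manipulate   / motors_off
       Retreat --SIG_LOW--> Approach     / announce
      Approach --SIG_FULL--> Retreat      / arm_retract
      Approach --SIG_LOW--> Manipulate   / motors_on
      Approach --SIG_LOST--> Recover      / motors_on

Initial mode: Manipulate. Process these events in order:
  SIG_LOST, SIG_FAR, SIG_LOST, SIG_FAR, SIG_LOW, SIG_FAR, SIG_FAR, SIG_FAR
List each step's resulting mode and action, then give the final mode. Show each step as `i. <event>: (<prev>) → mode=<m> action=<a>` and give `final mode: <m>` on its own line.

1. SIG_LOST: (Manipulate) → mode=Retreat action=spin_ccw
2. SIG_FAR: (Retreat) → mode=Recover action=arm_retract
3. SIG_LOST: (Recover) → mode=Retreat action=lamp_flash
4. SIG_FAR: (Retreat) → mode=Recover action=arm_retract
5. SIG_LOW: (Recover) → mode=Recover action=lamp_flash
6. SIG_FAR: (Recover) → mode=Hold action=arm_retract
7. SIG_FAR: (Hold) → mode=Hold action=announce
8. SIG_FAR: (Hold) → mode=Hold action=announce

final mode: Hold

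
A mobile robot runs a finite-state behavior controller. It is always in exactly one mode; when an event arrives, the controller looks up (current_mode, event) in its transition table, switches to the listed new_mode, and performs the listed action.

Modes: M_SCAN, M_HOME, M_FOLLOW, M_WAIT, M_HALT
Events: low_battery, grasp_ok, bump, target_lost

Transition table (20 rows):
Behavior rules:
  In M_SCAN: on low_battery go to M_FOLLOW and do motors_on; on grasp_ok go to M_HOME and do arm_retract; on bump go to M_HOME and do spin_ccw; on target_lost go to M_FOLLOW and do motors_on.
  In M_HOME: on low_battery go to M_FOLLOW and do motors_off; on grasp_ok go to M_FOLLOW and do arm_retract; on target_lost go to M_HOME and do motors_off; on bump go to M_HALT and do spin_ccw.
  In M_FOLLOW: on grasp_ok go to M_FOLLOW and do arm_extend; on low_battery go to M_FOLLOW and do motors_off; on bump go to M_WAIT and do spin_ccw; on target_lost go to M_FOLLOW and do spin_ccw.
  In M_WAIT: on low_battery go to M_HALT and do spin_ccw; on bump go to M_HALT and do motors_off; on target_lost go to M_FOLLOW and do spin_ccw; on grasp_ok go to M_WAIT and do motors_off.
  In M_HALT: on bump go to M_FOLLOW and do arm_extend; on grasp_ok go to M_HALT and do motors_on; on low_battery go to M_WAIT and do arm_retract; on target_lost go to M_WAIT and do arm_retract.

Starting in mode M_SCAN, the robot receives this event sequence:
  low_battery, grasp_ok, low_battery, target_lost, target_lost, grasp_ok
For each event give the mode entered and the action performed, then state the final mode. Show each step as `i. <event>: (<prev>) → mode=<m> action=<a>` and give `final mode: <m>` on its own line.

1. low_battery: (M_SCAN) → mode=M_FOLLOW action=motors_on
2. grasp_ok: (M_FOLLOW) → mode=M_FOLLOW action=arm_extend
3. low_battery: (M_FOLLOW) → mode=M_FOLLOW action=motors_off
4. target_lost: (M_FOLLOW) → mode=M_FOLLOW action=spin_ccw
5. target_lost: (M_FOLLOW) → mode=M_FOLLOW action=spin_ccw
6. grasp_ok: (M_FOLLOW) → mode=M_FOLLOW action=arm_extend

final mode: M_FOLLOW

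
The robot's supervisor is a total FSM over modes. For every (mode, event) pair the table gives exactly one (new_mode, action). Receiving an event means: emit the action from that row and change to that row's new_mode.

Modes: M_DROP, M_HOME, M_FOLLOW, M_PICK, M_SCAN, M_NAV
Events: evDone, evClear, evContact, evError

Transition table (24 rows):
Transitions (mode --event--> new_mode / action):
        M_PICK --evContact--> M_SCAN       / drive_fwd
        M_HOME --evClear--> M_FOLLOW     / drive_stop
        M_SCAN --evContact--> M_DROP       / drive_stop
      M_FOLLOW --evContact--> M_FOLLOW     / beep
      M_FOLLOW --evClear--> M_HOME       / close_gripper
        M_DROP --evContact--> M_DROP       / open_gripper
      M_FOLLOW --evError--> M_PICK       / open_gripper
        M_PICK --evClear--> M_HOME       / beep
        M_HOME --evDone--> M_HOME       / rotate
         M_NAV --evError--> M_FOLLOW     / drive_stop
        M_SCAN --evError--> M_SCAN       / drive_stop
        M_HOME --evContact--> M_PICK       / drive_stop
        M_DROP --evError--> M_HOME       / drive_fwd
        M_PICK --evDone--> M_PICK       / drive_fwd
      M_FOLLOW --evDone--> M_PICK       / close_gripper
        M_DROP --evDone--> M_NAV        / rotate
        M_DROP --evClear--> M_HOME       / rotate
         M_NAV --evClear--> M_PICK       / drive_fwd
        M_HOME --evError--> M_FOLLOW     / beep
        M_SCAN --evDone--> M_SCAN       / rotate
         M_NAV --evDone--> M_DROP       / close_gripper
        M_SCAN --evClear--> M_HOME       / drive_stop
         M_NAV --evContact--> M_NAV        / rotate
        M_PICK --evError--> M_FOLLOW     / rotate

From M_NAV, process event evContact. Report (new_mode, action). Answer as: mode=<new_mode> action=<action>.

current mode = M_NAV; filter table to that mode:
  (M_NAV, evError) → (M_FOLLOW, drive_stop)
  (M_NAV, evClear) → (M_PICK, drive_fwd)
  (M_NAV, evDone) → (M_DROP, close_gripper)
  (M_NAV, evContact) → (M_NAV, rotate)  ← event matches
event = evContact selects (M_NAV, rotate)

mode=M_NAV action=rotate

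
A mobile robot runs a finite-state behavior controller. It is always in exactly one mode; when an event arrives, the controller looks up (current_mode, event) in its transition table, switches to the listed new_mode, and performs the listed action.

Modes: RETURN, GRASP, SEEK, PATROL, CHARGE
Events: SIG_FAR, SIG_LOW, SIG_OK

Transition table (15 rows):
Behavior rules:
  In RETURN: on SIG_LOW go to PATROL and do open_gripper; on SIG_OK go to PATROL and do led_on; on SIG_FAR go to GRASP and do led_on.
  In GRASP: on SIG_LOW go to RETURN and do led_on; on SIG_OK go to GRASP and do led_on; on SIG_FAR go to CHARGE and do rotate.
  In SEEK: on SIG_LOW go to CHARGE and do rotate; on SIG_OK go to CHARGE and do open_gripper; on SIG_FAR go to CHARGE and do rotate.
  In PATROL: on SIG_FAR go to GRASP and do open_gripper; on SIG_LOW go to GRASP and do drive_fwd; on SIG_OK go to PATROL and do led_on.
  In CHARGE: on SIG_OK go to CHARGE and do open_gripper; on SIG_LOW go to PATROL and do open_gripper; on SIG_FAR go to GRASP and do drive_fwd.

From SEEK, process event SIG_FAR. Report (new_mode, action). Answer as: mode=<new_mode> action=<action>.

mode=CHARGE action=rotate

current mode = SEEK; filter table to that mode:
  (SEEK, SIG_LOW) → (CHARGE, rotate)
  (SEEK, SIG_OK) → (CHARGE, open_gripper)
  (SEEK, SIG_FAR) → (CHARGE, rotate)  ← event matches
event = SIG_FAR selects (CHARGE, rotate)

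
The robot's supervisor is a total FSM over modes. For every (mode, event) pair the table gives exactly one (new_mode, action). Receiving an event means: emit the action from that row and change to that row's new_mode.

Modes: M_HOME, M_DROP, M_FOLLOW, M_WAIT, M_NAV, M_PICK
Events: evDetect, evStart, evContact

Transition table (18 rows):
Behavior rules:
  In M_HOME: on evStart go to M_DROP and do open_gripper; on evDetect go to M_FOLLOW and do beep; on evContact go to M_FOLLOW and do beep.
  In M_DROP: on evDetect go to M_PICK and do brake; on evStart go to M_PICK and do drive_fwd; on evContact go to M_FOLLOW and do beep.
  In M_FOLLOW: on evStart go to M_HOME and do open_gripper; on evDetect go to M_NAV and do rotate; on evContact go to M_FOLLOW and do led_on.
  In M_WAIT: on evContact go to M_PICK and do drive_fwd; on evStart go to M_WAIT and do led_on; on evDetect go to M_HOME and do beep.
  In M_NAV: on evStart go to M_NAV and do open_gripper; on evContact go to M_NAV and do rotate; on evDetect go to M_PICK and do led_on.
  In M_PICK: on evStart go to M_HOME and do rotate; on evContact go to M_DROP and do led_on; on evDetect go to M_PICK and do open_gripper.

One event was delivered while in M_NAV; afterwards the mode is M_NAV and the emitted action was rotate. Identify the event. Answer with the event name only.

evContact

try evDetect: (M_NAV, evDetect) → (M_PICK, led_on)
try evStart: (M_NAV, evStart) → (M_NAV, open_gripper)
try evContact: (M_NAV, evContact) → (M_NAV, rotate)  ← matches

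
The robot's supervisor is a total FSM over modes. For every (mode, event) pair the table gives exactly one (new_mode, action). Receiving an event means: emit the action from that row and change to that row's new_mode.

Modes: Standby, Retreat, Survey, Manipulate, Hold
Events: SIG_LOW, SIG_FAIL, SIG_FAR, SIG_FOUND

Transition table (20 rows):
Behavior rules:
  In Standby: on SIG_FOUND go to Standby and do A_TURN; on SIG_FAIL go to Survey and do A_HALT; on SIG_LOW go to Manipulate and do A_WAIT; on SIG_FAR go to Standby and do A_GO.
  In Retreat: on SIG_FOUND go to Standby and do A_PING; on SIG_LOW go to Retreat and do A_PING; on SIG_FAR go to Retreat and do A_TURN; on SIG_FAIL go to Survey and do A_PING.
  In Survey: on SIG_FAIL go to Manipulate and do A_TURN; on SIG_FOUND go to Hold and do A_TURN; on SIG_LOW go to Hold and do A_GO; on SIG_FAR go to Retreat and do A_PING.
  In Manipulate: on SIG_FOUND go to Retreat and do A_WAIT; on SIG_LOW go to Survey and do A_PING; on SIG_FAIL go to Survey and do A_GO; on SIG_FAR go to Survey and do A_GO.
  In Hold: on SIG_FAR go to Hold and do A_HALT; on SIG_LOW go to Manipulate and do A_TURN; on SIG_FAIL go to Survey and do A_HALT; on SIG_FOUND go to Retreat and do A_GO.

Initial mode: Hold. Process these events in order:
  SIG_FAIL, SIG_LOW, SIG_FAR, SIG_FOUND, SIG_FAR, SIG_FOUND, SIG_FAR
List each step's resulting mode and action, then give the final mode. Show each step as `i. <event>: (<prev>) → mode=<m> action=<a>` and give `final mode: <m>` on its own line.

final mode: Standby

1. SIG_FAIL: (Hold) → mode=Survey action=A_HALT
2. SIG_LOW: (Survey) → mode=Hold action=A_GO
3. SIG_FAR: (Hold) → mode=Hold action=A_HALT
4. SIG_FOUND: (Hold) → mode=Retreat action=A_GO
5. SIG_FAR: (Retreat) → mode=Retreat action=A_TURN
6. SIG_FOUND: (Retreat) → mode=Standby action=A_PING
7. SIG_FAR: (Standby) → mode=Standby action=A_GO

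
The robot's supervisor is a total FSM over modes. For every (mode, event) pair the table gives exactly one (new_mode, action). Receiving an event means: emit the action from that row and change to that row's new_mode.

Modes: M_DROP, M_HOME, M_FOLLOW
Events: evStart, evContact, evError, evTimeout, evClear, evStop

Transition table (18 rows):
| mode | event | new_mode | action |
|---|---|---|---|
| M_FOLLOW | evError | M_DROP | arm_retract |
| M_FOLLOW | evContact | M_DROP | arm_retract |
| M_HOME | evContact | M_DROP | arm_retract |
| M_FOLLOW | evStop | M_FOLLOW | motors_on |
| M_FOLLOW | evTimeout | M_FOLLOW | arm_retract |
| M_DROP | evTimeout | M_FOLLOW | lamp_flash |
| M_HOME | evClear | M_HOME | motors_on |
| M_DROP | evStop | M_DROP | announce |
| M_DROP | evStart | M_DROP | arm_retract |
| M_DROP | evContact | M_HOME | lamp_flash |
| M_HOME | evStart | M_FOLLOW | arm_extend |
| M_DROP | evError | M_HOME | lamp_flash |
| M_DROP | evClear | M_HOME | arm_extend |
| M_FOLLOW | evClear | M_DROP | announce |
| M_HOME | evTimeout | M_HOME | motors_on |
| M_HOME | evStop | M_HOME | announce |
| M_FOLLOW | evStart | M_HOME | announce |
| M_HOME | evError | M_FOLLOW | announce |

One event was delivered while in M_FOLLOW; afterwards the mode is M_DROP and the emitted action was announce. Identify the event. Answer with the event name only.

evClear

try evStart: (M_FOLLOW, evStart) → (M_HOME, announce)
try evContact: (M_FOLLOW, evContact) → (M_DROP, arm_retract)
try evError: (M_FOLLOW, evError) → (M_DROP, arm_retract)
try evTimeout: (M_FOLLOW, evTimeout) → (M_FOLLOW, arm_retract)
try evClear: (M_FOLLOW, evClear) → (M_DROP, announce)  ← matches
try evStop: (M_FOLLOW, evStop) → (M_FOLLOW, motors_on)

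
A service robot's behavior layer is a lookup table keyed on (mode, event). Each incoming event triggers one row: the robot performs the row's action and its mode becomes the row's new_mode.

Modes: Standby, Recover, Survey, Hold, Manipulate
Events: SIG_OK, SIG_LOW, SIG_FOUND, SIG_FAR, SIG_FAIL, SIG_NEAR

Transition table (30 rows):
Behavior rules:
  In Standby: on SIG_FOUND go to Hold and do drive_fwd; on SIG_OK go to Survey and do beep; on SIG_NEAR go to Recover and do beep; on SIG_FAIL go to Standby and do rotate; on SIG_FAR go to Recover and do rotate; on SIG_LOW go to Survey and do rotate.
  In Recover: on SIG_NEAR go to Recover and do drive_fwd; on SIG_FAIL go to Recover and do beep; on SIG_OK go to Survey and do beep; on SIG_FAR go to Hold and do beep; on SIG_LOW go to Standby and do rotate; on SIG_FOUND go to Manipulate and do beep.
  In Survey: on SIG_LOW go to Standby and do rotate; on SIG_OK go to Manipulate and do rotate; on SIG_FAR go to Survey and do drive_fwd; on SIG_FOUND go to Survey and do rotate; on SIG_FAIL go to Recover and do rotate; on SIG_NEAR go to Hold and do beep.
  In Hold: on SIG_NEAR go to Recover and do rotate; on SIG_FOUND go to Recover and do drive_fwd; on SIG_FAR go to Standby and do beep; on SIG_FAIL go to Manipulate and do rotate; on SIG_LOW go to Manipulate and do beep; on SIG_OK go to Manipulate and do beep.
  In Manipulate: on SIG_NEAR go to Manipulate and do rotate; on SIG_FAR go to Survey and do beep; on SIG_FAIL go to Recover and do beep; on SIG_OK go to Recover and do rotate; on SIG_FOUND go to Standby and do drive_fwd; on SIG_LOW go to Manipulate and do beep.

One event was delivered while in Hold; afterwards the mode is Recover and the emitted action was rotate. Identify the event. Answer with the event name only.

SIG_NEAR

try SIG_OK: (Hold, SIG_OK) → (Manipulate, beep)
try SIG_LOW: (Hold, SIG_LOW) → (Manipulate, beep)
try SIG_FOUND: (Hold, SIG_FOUND) → (Recover, drive_fwd)
try SIG_FAR: (Hold, SIG_FAR) → (Standby, beep)
try SIG_FAIL: (Hold, SIG_FAIL) → (Manipulate, rotate)
try SIG_NEAR: (Hold, SIG_NEAR) → (Recover, rotate)  ← matches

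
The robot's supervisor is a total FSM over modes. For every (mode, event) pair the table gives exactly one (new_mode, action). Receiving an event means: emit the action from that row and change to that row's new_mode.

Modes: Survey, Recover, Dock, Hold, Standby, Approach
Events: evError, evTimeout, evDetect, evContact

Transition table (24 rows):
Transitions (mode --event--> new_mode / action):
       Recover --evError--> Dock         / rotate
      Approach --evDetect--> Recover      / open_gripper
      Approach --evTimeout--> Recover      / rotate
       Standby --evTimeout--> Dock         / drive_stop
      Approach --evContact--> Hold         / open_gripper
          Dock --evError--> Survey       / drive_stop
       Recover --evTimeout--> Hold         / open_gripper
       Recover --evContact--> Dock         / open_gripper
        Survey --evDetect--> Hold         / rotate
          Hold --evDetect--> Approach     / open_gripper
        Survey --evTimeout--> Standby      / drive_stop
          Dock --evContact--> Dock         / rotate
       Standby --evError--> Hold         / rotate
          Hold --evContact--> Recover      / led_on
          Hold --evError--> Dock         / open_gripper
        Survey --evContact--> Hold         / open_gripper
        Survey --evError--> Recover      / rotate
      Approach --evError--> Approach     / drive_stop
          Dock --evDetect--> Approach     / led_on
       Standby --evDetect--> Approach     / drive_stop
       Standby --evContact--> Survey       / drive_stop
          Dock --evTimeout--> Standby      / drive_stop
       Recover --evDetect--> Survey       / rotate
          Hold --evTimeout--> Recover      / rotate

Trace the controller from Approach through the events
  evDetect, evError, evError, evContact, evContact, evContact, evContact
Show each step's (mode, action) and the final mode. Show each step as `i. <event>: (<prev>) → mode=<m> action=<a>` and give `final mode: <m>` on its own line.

1. evDetect: (Approach) → mode=Recover action=open_gripper
2. evError: (Recover) → mode=Dock action=rotate
3. evError: (Dock) → mode=Survey action=drive_stop
4. evContact: (Survey) → mode=Hold action=open_gripper
5. evContact: (Hold) → mode=Recover action=led_on
6. evContact: (Recover) → mode=Dock action=open_gripper
7. evContact: (Dock) → mode=Dock action=rotate

final mode: Dock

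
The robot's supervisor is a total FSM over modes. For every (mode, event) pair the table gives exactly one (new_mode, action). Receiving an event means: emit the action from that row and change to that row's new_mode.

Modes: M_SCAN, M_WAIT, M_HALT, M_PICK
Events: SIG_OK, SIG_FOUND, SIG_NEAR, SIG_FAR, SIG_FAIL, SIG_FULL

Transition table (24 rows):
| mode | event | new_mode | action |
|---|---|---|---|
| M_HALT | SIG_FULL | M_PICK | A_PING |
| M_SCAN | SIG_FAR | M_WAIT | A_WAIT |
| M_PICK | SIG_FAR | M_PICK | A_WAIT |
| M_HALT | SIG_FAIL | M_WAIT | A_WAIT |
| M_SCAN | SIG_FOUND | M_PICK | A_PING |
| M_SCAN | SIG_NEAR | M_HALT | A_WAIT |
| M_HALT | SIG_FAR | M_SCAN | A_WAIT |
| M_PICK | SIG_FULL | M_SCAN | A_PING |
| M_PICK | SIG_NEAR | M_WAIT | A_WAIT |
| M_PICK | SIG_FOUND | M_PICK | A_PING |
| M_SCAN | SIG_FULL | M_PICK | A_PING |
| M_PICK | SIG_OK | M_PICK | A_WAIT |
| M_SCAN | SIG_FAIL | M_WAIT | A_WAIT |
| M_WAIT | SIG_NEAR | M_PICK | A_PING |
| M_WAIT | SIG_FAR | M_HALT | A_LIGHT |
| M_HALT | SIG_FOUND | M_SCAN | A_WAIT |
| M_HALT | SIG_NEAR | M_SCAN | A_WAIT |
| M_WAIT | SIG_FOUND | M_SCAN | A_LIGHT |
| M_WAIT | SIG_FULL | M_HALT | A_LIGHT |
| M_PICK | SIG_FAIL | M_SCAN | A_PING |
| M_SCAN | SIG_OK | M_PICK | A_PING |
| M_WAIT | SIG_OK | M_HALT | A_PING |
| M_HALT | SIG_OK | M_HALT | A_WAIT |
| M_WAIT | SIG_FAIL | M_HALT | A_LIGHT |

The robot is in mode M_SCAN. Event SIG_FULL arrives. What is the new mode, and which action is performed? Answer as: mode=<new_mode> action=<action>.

mode=M_PICK action=A_PING

current mode = M_SCAN; filter table to that mode:
  (M_SCAN, SIG_FAR) → (M_WAIT, A_WAIT)
  (M_SCAN, SIG_FOUND) → (M_PICK, A_PING)
  (M_SCAN, SIG_NEAR) → (M_HALT, A_WAIT)
  (M_SCAN, SIG_FULL) → (M_PICK, A_PING)  ← event matches
  (M_SCAN, SIG_FAIL) → (M_WAIT, A_WAIT)
  (M_SCAN, SIG_OK) → (M_PICK, A_PING)
event = SIG_FULL selects (M_PICK, A_PING)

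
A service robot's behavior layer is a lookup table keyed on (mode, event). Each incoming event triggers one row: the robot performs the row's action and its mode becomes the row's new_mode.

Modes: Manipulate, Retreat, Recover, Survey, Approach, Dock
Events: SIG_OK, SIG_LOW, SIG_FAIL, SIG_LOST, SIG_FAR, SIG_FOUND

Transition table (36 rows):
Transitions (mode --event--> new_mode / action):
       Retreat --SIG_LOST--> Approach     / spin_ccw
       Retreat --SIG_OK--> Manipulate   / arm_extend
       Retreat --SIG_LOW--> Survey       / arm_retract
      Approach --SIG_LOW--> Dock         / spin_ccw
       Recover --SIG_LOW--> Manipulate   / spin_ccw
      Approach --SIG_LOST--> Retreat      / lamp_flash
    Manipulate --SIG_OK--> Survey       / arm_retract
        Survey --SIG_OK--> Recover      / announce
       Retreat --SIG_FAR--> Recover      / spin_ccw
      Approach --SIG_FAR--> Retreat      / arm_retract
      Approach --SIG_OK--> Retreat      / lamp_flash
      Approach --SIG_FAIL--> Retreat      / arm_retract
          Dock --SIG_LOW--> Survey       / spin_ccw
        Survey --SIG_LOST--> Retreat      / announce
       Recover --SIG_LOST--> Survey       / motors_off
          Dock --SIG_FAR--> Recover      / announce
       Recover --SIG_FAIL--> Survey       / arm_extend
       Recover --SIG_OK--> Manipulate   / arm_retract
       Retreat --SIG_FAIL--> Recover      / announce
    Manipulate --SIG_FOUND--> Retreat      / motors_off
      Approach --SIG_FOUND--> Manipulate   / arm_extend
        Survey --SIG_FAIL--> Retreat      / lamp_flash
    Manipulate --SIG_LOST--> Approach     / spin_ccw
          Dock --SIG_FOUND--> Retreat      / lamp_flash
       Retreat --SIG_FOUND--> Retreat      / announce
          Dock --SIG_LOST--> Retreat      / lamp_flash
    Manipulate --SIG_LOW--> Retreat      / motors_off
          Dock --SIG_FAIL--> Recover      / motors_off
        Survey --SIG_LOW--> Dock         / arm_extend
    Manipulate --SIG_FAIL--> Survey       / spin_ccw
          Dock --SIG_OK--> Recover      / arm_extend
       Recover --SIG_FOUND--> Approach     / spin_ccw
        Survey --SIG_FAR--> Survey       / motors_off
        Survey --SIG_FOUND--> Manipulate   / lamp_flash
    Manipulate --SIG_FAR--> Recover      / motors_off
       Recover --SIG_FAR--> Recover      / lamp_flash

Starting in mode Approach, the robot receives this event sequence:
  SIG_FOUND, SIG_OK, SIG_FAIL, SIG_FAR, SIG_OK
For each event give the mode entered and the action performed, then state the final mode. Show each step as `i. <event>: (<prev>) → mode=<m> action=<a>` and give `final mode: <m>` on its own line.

final mode: Manipulate

1. SIG_FOUND: (Approach) → mode=Manipulate action=arm_extend
2. SIG_OK: (Manipulate) → mode=Survey action=arm_retract
3. SIG_FAIL: (Survey) → mode=Retreat action=lamp_flash
4. SIG_FAR: (Retreat) → mode=Recover action=spin_ccw
5. SIG_OK: (Recover) → mode=Manipulate action=arm_retract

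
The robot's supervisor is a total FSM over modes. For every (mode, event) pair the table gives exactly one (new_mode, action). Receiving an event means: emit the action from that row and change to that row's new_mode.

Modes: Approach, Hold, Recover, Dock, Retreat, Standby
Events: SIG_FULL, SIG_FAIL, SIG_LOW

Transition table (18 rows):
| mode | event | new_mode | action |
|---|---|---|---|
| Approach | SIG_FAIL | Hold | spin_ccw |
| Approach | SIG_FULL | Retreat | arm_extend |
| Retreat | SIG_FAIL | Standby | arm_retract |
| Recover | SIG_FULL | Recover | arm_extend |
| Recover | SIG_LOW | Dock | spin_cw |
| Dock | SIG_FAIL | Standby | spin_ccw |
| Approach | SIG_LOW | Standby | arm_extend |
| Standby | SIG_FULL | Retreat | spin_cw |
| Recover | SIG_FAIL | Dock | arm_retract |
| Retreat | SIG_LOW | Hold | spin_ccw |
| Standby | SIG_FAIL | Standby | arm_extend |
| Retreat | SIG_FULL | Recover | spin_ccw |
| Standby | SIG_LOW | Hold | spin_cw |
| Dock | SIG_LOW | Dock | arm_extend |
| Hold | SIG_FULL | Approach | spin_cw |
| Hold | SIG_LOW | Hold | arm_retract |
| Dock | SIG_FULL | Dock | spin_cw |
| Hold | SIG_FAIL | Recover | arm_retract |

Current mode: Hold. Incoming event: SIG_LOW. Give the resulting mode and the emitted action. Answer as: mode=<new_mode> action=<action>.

mode=Hold action=arm_retract

current mode = Hold; filter table to that mode:
  (Hold, SIG_FULL) → (Approach, spin_cw)
  (Hold, SIG_LOW) → (Hold, arm_retract)  ← event matches
  (Hold, SIG_FAIL) → (Recover, arm_retract)
event = SIG_LOW selects (Hold, arm_retract)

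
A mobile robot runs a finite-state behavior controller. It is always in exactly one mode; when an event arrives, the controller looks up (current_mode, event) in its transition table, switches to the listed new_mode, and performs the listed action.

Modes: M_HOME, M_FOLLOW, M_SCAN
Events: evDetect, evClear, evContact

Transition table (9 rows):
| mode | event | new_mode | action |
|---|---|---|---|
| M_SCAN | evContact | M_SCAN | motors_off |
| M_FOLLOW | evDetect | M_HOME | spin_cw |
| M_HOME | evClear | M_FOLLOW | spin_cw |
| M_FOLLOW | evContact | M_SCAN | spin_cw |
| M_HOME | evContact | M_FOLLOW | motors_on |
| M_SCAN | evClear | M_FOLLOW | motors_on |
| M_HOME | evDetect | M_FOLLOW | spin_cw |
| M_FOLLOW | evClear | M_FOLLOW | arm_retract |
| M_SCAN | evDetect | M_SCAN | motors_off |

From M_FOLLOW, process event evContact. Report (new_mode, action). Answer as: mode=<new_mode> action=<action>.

current mode = M_FOLLOW; filter table to that mode:
  (M_FOLLOW, evDetect) → (M_HOME, spin_cw)
  (M_FOLLOW, evContact) → (M_SCAN, spin_cw)  ← event matches
  (M_FOLLOW, evClear) → (M_FOLLOW, arm_retract)
event = evContact selects (M_SCAN, spin_cw)

mode=M_SCAN action=spin_cw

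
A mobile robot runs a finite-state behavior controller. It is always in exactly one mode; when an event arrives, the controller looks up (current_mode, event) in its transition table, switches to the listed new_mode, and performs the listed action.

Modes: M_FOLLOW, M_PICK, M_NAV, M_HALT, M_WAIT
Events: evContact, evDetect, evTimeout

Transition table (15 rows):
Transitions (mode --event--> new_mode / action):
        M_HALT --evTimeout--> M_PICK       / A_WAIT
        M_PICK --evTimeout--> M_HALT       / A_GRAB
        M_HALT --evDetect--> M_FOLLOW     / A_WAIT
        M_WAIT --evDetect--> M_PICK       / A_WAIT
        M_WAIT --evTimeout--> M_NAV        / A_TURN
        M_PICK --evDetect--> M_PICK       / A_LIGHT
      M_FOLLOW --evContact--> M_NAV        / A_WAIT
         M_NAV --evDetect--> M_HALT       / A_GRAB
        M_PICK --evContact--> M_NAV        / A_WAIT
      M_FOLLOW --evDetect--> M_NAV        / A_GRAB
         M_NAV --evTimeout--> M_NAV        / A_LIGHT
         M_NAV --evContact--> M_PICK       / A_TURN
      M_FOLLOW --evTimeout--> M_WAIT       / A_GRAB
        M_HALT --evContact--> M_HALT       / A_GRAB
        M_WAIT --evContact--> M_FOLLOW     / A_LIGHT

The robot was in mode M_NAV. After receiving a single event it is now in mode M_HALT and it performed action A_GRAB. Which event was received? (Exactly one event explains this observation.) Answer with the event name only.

evDetect

try evContact: (M_NAV, evContact) → (M_PICK, A_TURN)
try evDetect: (M_NAV, evDetect) → (M_HALT, A_GRAB)  ← matches
try evTimeout: (M_NAV, evTimeout) → (M_NAV, A_LIGHT)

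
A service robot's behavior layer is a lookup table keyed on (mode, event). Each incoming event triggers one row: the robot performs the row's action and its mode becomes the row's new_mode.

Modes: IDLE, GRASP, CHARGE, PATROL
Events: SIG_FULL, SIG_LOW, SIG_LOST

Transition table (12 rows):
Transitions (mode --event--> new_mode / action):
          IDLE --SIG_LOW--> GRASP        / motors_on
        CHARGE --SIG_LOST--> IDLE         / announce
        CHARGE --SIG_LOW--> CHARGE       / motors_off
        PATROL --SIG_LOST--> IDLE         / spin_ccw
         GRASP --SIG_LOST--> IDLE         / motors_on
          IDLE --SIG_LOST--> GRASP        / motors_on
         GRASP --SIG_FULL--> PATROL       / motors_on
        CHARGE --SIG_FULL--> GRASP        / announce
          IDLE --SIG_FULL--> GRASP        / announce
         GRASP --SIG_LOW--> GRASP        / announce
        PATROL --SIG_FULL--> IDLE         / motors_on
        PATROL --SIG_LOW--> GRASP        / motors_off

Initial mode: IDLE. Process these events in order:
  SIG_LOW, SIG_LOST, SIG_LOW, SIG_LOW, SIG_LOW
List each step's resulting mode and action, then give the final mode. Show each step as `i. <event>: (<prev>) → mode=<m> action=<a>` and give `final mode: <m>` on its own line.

final mode: GRASP

1. SIG_LOW: (IDLE) → mode=GRASP action=motors_on
2. SIG_LOST: (GRASP) → mode=IDLE action=motors_on
3. SIG_LOW: (IDLE) → mode=GRASP action=motors_on
4. SIG_LOW: (GRASP) → mode=GRASP action=announce
5. SIG_LOW: (GRASP) → mode=GRASP action=announce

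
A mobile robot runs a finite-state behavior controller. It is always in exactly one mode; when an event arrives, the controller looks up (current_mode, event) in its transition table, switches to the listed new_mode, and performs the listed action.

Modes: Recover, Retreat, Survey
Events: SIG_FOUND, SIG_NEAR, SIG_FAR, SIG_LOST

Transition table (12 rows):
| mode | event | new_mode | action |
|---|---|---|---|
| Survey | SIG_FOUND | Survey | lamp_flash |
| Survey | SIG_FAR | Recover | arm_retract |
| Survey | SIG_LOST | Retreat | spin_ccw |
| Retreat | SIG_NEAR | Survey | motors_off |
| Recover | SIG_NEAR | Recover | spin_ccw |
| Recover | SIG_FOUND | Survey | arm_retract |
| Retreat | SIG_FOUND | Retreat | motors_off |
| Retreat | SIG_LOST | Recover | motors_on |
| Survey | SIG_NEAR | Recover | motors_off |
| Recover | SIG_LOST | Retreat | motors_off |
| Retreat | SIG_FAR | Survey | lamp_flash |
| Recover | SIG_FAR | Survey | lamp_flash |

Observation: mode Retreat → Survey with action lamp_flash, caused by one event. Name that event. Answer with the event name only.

SIG_FAR

try SIG_FOUND: (Retreat, SIG_FOUND) → (Retreat, motors_off)
try SIG_NEAR: (Retreat, SIG_NEAR) → (Survey, motors_off)
try SIG_FAR: (Retreat, SIG_FAR) → (Survey, lamp_flash)  ← matches
try SIG_LOST: (Retreat, SIG_LOST) → (Recover, motors_on)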